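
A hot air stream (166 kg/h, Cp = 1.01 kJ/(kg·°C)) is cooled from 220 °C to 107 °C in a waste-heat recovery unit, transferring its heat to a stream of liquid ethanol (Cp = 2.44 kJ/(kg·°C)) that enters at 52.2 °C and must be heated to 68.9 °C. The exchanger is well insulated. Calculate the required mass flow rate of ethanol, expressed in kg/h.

Heat released by hot stream: Q = 166 × 1.01 × (220 − 107) = 18946 kJ/h
Energy balance on cold side (adiabatic exchanger): Q = ṁ_c·Cp_c·(T_c,out − T_c,in)
ṁ_c = 18946 / [2.44 × (68.9 − 52.2)] = 464.95 kg/h

ṁ_c = 465 kg/h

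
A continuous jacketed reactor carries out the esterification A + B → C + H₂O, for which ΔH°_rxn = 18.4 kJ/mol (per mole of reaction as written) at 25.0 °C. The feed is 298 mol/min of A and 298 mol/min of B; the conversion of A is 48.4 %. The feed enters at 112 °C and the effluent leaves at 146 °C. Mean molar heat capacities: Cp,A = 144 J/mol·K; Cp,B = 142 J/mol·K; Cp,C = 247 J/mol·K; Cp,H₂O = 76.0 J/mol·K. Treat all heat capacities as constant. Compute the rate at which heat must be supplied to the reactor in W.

Q_in = 103000 W

Extent of reaction ξ = 0.484 × 298 = 144.23 mol/min
Reaction term: ξ·ΔH°_rxn = 144.23 × 18.4 = 2653.9 kJ/min
Sensible, feed 112→25 °C: -7414.8 kJ/min
Outlet flows (mol/min): A 153.77, B 153.77, C 144.23, H₂O 144.23
Sensible, products 25→146 °C: 10958 kJ/min
Q = ΔH = 6197.3 kJ/min = 103.29 kW
Heat supplied = 103290 W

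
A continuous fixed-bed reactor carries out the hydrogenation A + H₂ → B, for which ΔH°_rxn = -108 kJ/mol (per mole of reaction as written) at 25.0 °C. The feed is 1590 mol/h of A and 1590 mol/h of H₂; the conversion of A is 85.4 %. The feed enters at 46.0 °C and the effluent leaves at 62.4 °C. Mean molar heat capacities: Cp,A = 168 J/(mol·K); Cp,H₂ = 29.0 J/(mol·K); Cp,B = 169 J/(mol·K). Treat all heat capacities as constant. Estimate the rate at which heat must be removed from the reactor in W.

Q_out = 39700 W

Extent of reaction ξ = 0.854 × 1590 = 1357.9 mol/h
Reaction term: ξ·ΔH°_rxn = 1357.9 × -108 = -146650 kJ/h
Sensible, feed 46.0→25 °C: -6577.8 kJ/h
Outlet flows (mol/h): A 232.14, H₂ 232.14, B 1357.9
Sensible, products 25→62.4 °C: 10293 kJ/h
Q = ΔH = -142930 kJ/h = -39.704 kW
Heat removed = 39704 W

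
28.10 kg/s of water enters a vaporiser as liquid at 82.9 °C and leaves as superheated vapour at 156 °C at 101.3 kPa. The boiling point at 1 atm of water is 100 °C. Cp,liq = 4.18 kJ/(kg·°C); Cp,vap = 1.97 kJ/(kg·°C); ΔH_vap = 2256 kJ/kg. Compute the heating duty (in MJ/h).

liquid 82.9→100 °C: 71.478 kJ/kg
vaporisation at 100 °C: 2256 kJ/kg
vapour 100→156 °C: 110.32 kJ/kg
Δh = 71.478 + 2256 + 110.32 = 2437.8 kJ/kg
Q = ṁ·Δh = 28.10 kg/s × 2437.8 kJ/kg = 68502 kJ/s
|Q| = 68502 kW = 246610 MJ/h

Q = 247000 MJ/h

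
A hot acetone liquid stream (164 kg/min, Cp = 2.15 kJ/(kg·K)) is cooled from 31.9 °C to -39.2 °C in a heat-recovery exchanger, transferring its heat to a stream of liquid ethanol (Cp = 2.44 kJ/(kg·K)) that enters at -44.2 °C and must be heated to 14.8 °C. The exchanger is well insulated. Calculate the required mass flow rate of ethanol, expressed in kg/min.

ṁ_c = 174 kg/min

Heat released by hot stream: Q = 164 × 2.15 × (31.9 − -39.2) = 25070 kJ/min
Energy balance on cold side (adiabatic exchanger): Q = ṁ_c·Cp_c·(T_c,out − T_c,in)
ṁ_c = 25070 / [2.44 × (14.8 − -44.2)] = 174.14 kg/min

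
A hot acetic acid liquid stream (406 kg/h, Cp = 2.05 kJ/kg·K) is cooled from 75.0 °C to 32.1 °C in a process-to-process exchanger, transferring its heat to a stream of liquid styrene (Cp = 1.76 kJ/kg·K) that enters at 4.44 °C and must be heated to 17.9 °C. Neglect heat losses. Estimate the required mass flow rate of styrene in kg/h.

ṁ_c = 1510 kg/h

Heat released by hot stream: Q = 406 × 2.05 × (75.0 − 32.1) = 35706 kJ/h
Energy balance on cold side (adiabatic exchanger): Q = ṁ_c·Cp_c·(T_c,out − T_c,in)
ṁ_c = 35706 / [1.76 × (17.9 − 4.44)] = 1507.2 kg/h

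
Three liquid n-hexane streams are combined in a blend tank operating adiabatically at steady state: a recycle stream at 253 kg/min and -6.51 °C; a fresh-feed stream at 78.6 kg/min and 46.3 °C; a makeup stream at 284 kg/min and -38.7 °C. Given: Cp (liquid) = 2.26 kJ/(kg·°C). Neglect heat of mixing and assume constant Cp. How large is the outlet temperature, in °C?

Adiabatic, steady state ⇒ Σ ṁᵢCp,ᵢ(T_out − Tᵢ) = 0
T_out = Σ ṁᵢCp,ᵢTᵢ / Σ ṁᵢCp,ᵢ
      = -20337 / 1391.3 = -14.618 °C

T_out = -14.6 °C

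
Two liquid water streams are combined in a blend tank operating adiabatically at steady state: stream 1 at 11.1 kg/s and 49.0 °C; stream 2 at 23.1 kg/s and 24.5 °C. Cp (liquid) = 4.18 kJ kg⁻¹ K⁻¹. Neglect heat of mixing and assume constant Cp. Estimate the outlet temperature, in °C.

T_out = 32.5 °C

No heat crosses the boundary, so H_out = H_in.
Σ ṁᵢCp,ᵢTᵢ = 11.1×4.18×49.0 + 23.1×4.18×24.5 = 4639.2
Σ ṁᵢCp,ᵢ = 11.1×4.18 + 23.1×4.18 = 142.96
T_out = 4639.2 / 142.96 = 32.452 °C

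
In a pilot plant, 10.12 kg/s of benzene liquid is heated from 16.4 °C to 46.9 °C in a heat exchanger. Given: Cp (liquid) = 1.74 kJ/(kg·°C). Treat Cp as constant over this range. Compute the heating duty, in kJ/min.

Q = ṁ·Cp·ΔT = 10.12 × 1.74 × (46.9 − 16.4) = 537.07 kJ/s
Heating duty = 32224 kJ/min

Q = 32200 kJ/min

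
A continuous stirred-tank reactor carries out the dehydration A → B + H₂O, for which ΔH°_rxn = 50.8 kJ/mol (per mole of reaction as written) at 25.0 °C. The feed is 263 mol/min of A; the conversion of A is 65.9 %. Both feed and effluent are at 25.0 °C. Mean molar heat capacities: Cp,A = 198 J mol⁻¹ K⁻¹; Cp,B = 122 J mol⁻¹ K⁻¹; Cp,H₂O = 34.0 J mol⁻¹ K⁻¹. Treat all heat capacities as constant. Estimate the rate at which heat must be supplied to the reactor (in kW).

Extent of reaction ξ = 0.659 × 263 = 173.32 mol/min
Reaction term: ξ·ΔH°_rxn = 173.32 × 50.8 = 8804.5 kJ/min
Q = ΔH = 8804.5 kJ/min = 146.74 kW
Heat supplied = 146.74 kW

Q_in = 147 kW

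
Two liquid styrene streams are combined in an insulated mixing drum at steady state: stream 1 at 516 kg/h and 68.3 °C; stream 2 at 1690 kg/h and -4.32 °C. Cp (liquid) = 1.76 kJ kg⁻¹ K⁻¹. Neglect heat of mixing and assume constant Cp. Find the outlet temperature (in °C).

T_out = 12.7 °C

Adiabatic, steady state ⇒ Σ ṁᵢCp,ᵢ(T_out − Tᵢ) = 0
Σ ṁᵢCp,ᵢTᵢ = 516×1.76×68.3 + 1690×1.76×-4.32 = 49178
Σ ṁᵢCp,ᵢ = 516×1.76 + 1690×1.76 = 3882.6
T_out = 49178 / 3882.6 = 12.666 °C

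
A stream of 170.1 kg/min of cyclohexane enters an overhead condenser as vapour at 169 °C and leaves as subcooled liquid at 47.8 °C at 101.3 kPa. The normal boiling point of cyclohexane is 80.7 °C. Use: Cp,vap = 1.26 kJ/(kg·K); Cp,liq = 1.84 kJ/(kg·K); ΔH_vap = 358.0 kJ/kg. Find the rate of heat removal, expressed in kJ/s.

Q_c = 1500 kJ/s

vapour 169→80.7 °C: -111.26 kJ/kg
condensation at 80.7 °C: -358 kJ/kg
liquid 80.7→47.8 °C: -60.536 kJ/kg
Δh = -111.26 + -358 + -60.536 = -529.79 kJ/kg
Q = ṁ·Δh = 170.1 kg/min × -529.79 kJ/kg = -90118 kJ/min
|Q| = 1502 kW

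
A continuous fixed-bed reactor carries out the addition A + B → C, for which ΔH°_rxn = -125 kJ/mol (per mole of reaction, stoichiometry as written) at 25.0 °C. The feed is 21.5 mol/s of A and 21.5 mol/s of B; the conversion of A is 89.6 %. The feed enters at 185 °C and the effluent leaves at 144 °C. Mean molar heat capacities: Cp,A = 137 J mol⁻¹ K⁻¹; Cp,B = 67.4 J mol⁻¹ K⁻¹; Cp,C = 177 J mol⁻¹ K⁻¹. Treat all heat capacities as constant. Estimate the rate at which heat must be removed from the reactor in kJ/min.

Q_out = 159000 kJ/min

Extent of reaction ξ = 0.896 × 21.5 = 19.264 mol/s
Reaction term: ξ·ΔH°_rxn = 19.264 × -125 = -2408 kJ/s
Sensible, feed 185→25 °C: -703.14 kJ/s
Outlet flows (mol/s): A 2.236, B 2.236, C 19.264
Sensible, products 25→144 °C: 460.15 kJ/s
Q = ΔH = -2651 kJ/s = -2651 kW
Heat removed = 159060 kJ/min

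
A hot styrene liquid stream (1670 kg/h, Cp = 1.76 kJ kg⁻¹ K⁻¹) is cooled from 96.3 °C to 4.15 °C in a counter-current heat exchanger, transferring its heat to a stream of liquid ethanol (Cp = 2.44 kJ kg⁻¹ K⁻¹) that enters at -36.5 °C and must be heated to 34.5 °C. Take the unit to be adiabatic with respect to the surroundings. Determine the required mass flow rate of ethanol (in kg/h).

Heat released by hot stream: Q = 1670 × 1.76 × (96.3 − 4.15) = 270850 kJ/h
Energy balance on cold side (adiabatic exchanger): Q = ṁ_c·Cp_c·(T_c,out − T_c,in)
ṁ_c = 270850 / [2.44 × (34.5 − -36.5)] = 1563.4 kg/h

ṁ_c = 1560 kg/h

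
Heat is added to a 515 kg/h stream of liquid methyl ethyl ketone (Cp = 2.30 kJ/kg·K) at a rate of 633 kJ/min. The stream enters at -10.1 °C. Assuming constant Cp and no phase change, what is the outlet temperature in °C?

T_out = 22.0 °C

Q = 633 kJ/min = 37980 kJ/h
ΔT = Q/(ṁ·Cp) = 37980/(515×2.30) = 32.064 K
T_out = -10.1 + 32.064 = 21.964 °C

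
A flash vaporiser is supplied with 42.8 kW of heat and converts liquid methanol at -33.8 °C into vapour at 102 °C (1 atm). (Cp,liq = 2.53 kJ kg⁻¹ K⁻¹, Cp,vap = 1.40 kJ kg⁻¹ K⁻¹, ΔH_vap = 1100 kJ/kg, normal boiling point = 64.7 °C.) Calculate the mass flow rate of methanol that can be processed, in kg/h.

Δh = 2.53×(64.7−-33.8) + 1100 + 1.40×(102−64.7) = 1401.4 kJ/kg
Q = 42.8 kW = 42.8 kJ/s = 154080 kJ/h
ṁ = Q/Δh = 154080 / 1401.4 = 109.95 kg/h

ṁ = 110 kg/h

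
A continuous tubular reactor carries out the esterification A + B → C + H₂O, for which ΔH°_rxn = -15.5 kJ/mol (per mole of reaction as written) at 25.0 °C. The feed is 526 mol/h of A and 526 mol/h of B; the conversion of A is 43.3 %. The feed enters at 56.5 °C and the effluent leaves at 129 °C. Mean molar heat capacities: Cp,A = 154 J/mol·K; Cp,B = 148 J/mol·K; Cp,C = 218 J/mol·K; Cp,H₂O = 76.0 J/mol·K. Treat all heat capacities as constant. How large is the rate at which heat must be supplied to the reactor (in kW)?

Q_in = 2.17 kW

Extent of reaction ξ = 0.433 × 526 = 227.76 mol/h
Reaction term: ξ·ΔH°_rxn = 227.76 × -15.5 = -3530.2 kJ/h
Sensible, feed 56.5→25 °C: -5003.8 kJ/h
Outlet flows (mol/h): A 298.24, B 298.24, C 227.76, H₂O 227.76
Sensible, products 25→129 °C: 16331 kJ/h
Q = ΔH = 7797 kJ/h = 2.1658 kW
Heat supplied = 2.1658 kW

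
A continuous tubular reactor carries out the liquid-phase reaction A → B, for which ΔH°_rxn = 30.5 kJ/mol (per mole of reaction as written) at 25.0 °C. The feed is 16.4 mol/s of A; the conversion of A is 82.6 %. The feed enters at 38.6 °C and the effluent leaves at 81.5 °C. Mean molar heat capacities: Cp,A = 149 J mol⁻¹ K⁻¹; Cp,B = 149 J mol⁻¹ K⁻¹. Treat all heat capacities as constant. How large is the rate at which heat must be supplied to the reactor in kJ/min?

Q_in = 31100 kJ/min

Extent of reaction ξ = 0.826 × 16.4 = 13.546 mol/s
Reaction term: ξ·ΔH°_rxn = 13.546 × 30.5 = 413.17 kJ/s
Sensible, feed 38.6→25 °C: -33.233 kJ/s
Outlet flows (mol/s): A 2.8536, B 13.546
Sensible, products 25→81.5 °C: 138.06 kJ/s
Q = ΔH = 518 kJ/s = 518 kW
Heat supplied = 31080 kJ/min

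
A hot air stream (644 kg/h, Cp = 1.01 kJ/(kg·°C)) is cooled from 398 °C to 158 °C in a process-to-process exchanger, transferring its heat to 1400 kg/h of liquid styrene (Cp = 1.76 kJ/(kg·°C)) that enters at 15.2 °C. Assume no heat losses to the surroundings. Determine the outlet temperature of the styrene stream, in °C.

Heat released by hot stream: Q = 644 × 1.01 × (398 − 158) = 156110 kJ/h
Energy balance on cold side (adiabatic exchanger): Q = ṁ_c·Cp_c·(T_c,out − T_c,in)
T_c,out = 15.2 + 156110/(1400 × 1.76) = 78.555 °C

T_c,out = 78.6 °C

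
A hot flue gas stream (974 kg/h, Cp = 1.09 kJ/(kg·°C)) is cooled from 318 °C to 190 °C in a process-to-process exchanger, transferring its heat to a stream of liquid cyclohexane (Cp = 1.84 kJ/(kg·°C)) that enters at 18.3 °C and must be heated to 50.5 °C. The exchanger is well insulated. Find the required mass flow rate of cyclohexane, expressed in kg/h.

Heat released by hot stream: Q = 974 × 1.09 × (318 − 190) = 135890 kJ/h
Energy balance on cold side (adiabatic exchanger): Q = ṁ_c·Cp_c·(T_c,out − T_c,in)
ṁ_c = 135890 / [1.84 × (50.5 − 18.3)] = 2293.6 kg/h

ṁ_c = 2290 kg/h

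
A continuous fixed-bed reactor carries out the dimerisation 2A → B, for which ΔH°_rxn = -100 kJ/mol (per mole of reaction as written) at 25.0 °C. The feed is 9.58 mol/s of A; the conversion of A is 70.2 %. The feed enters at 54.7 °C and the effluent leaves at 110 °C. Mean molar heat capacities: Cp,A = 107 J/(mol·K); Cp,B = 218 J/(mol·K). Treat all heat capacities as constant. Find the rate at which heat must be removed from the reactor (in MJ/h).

Q_out = 1000 MJ/h

Extent of reaction ξ = 0.702 × 9.58 / 2 = 3.3626 mol/s
Reaction term: ξ·ΔH°_rxn = 3.3626 × -100 = -336.26 kJ/s
Sensible, feed 54.7→25 °C: -30.444 kJ/s
Outlet flows (mol/s): A 2.8548, B 3.3626
Sensible, products 25→110 °C: 88.273 kJ/s
Q = ΔH = -278.43 kJ/s = -278.43 kW
Heat removed = 1002.3 MJ/h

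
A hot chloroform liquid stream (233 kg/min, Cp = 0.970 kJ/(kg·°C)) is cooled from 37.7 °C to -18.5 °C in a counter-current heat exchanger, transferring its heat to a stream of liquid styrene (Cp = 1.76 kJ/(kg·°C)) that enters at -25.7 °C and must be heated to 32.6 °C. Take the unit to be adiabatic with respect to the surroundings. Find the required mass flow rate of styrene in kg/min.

ṁ_c = 124 kg/min

Heat released by hot stream: Q = 233 × 0.970 × (37.7 − -18.5) = 12702 kJ/min
Energy balance on cold side (adiabatic exchanger): Q = ṁ_c·Cp_c·(T_c,out − T_c,in)
ṁ_c = 12702 / [1.76 × (32.6 − -25.7)] = 123.79 kg/min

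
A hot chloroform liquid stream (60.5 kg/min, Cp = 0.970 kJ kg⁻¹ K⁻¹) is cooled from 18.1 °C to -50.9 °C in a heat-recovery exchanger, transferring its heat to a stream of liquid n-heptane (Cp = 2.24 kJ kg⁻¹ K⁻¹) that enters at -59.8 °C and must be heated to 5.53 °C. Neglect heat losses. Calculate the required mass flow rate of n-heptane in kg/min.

Heat released by hot stream: Q = 60.5 × 0.970 × (18.1 − -50.9) = 4049.3 kJ/min
Energy balance on cold side (adiabatic exchanger): Q = ṁ_c·Cp_c·(T_c,out − T_c,in)
ṁ_c = 4049.3 / [2.24 × (5.53 − -59.8)] = 27.67 kg/min

ṁ_c = 27.7 kg/min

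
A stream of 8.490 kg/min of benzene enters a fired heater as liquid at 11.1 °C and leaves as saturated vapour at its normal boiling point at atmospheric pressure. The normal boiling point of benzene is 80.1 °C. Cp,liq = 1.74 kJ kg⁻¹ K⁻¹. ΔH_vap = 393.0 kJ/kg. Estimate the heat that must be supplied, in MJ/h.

Q = 261 MJ/h

liquid 11.1→80.1 °C: 120.06 kJ/kg
vaporisation at 80.1 °C: 393 kJ/kg
Δh = 120.06 + 393 = 513.06 kJ/kg
Q = ṁ·Δh = 8.490 kg/min × 513.06 kJ/kg = 4355.9 kJ/min
|Q| = 72.598 kW = 261.35 MJ/h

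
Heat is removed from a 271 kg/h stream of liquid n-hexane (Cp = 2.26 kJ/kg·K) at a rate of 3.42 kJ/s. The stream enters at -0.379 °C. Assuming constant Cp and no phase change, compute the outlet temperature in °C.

Q = 3.42 kJ/s = 12312 kJ/h
ΔT = Q/(ṁ·Cp) = 12312/(271×2.26) = 20.103 K
T_out = -0.379 − 20.103 = -20.482 °C

T_out = -20.5 °C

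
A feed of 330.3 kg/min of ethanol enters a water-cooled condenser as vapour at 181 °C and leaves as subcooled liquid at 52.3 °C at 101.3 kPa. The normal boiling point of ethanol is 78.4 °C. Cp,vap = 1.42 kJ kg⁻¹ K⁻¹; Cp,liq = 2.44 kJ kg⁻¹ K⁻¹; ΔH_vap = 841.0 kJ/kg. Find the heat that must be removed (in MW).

vapour 181→78.4 °C: -145.69 kJ/kg
condensation at 78.4 °C: -841 kJ/kg
liquid 78.4→52.3 °C: -63.684 kJ/kg
Δh = -145.69 + -841 + -63.684 = -1050.4 kJ/kg
Q = ṁ·Δh = 330.3 kg/min × -1050.4 kJ/kg = -346940 kJ/min
|Q| = 5782.3 kW = 5.7823 MW

Q_c = 5.78 MW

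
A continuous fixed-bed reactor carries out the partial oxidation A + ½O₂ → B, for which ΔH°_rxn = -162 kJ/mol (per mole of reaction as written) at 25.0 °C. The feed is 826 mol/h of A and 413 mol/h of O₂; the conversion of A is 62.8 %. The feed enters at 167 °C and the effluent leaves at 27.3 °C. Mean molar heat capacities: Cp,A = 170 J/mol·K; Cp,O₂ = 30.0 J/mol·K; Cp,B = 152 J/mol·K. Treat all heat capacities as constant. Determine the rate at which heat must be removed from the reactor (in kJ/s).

Extent of reaction ξ = 0.628 × 826 = 518.73 mol/h
Reaction term: ξ·ΔH°_rxn = 518.73 × -162 = -84034 kJ/h
Sensible, feed 167→25 °C: -21699 kJ/h
Outlet flows (mol/h): A 307.27, O₂ 153.64, B 518.73
Sensible, products 25→27.3 °C: 312.09 kJ/h
Q = ΔH = -105420 kJ/h = -29.284 kW
Heat removed = 29.284 kJ/s

Q_out = 29.3 kJ/s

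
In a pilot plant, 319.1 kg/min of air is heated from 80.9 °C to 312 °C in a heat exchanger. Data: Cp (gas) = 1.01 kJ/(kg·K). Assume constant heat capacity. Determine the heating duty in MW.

Q = ṁ·Cp·ΔT = 319.1 × 1.01 × (312 − 80.9) = 74481 kJ/min
Converting: 74481 / 60 s = 1241.4 kW
Heating duty = 1.2414 MW

Q = 1.24 MW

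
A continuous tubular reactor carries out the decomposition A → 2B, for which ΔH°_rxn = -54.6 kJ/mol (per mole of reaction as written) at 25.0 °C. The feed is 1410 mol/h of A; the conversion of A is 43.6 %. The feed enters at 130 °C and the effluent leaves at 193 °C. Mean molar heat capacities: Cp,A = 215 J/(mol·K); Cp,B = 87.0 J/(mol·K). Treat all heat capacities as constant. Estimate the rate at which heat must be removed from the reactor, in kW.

Extent of reaction ξ = 0.436 × 1410 = 614.76 mol/h
Reaction term: ξ·ΔH°_rxn = 614.76 × -54.6 = -33566 kJ/h
Sensible, feed 130→25 °C: -31831 kJ/h
Outlet flows (mol/h): A 795.24, B 1229.5
Sensible, products 25→193 °C: 46695 kJ/h
Q = ΔH = -18702 kJ/h = -5.195 kW
Heat removed = 5.195 kW

Q_out = 5.19 kW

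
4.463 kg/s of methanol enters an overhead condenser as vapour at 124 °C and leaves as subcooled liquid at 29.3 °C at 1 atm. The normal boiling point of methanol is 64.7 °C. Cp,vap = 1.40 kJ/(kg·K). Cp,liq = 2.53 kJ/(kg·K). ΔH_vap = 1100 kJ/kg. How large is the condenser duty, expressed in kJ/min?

Q_c = 341000 kJ/min

vapour 124→64.7 °C: -83.02 kJ/kg
condensation at 64.7 °C: -1100 kJ/kg
liquid 64.7→29.3 °C: -89.562 kJ/kg
Δh = -83.02 + -1100 + -89.562 = -1272.6 kJ/kg
Q = ṁ·Δh = 4.463 kg/s × -1272.6 kJ/kg = -5679.5 kJ/s
|Q| = 5679.5 kW = 340770 kJ/min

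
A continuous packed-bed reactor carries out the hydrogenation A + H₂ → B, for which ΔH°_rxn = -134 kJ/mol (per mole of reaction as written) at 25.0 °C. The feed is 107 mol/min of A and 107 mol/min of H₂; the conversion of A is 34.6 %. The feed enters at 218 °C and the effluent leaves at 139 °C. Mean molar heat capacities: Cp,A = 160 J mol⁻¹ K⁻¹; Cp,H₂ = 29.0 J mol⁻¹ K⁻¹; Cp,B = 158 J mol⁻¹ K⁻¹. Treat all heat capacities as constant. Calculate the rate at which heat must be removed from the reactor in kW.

Extent of reaction ξ = 0.346 × 107 = 37.022 mol/min
Reaction term: ξ·ΔH°_rxn = 37.022 × -134 = -4960.9 kJ/min
Sensible, feed 218→25 °C: -3903 kJ/min
Outlet flows (mol/min): A 69.978, H₂ 69.978, B 37.022
Sensible, products 25→139 °C: 2174.6 kJ/min
Q = ΔH = -6689.4 kJ/min = -111.49 kW
Heat removed = 111.49 kW

Q_out = 111 kW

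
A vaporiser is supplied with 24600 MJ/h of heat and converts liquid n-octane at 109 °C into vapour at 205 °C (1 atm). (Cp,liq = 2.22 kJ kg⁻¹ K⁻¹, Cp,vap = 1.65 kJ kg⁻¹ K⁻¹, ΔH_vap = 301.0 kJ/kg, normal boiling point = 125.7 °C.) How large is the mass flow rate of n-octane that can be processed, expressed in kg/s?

ṁ = 14.6 kg/s

Δh = 2.22×(125.7−109) + 301.0 + 1.65×(205−125.7) = 468.92 kJ/kg
Q = 24600 MJ/h = 6833.3 kJ/s = 6833.3 kJ/s
ṁ = Q/Δh = 6833.3 / 468.92 = 14.573 kg/s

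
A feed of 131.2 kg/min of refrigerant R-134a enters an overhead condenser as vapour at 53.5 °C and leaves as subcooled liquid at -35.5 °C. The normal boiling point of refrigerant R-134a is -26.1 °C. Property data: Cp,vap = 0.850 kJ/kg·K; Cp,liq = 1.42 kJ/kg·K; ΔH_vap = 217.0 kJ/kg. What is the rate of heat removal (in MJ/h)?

Q_c = 2350 MJ/h

vapour 53.5→-26.1 °C: -67.66 kJ/kg
condensation at -26.1 °C: -217 kJ/kg
liquid -26.1→-35.5 °C: -13.348 kJ/kg
Δh = -67.66 + -217 + -13.348 = -298.01 kJ/kg
Q = ṁ·Δh = 131.2 kg/min × -298.01 kJ/kg = -39099 kJ/min
|Q| = 651.64 kW = 2345.9 MJ/h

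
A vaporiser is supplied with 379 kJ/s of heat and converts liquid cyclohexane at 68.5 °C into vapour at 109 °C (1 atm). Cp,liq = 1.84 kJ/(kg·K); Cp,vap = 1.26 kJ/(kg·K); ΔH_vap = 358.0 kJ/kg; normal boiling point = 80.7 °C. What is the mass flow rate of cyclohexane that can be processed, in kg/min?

Δh = 1.84×(80.7−68.5) + 358.0 + 1.26×(109−80.7) = 416.11 kJ/kg
Q = 379 kJ/s = 379 kJ/s = 22740 kJ/min
ṁ = Q/Δh = 22740 / 416.11 = 54.65 kg/min

ṁ = 54.6 kg/min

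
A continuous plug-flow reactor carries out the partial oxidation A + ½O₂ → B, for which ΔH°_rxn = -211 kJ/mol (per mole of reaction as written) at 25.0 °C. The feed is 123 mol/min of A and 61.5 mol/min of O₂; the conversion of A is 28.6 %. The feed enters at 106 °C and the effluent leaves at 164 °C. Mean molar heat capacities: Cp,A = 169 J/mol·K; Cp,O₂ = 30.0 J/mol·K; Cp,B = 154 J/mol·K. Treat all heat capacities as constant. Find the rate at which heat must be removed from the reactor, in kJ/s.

Q_out = 104 kJ/s

Extent of reaction ξ = 0.286 × 123 = 35.178 mol/min
Reaction term: ξ·ΔH°_rxn = 35.178 × -211 = -7422.6 kJ/min
Sensible, feed 106→25 °C: -1833.2 kJ/min
Outlet flows (mol/min): A 87.822, O₂ 43.911, B 35.178
Sensible, products 25→164 °C: 2999.2 kJ/min
Q = ΔH = -6256.6 kJ/min = -104.28 kW
Heat removed = 104.28 kJ/s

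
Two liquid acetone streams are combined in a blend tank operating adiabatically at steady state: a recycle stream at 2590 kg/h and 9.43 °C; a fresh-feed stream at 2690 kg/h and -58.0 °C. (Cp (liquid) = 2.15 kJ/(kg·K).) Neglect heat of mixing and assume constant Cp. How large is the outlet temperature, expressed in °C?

Adiabatic, steady state ⇒ Σ ṁᵢCp,ᵢ(T_out − Tᵢ) = 0
Σ ṁᵢCp,ᵢTᵢ = 2590×2.15×9.43 + 2690×2.15×-58.0 = -282930
Σ ṁᵢCp,ᵢ = 2590×2.15 + 2690×2.15 = 11352
T_out = -282930 / 11352 = -24.924 °C

T_out = -24.9 °C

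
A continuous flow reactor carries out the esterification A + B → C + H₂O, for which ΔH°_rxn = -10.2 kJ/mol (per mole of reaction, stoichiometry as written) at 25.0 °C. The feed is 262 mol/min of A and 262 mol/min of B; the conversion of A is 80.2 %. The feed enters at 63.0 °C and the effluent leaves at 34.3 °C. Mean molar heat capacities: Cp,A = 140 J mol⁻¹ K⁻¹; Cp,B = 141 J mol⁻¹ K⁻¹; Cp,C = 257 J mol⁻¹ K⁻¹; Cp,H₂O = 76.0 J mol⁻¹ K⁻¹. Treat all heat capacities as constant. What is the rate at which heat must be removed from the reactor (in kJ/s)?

Q_out = 69.2 kJ/s

Extent of reaction ξ = 0.802 × 262 = 210.12 mol/min
Reaction term: ξ·ΔH°_rxn = 210.12 × -10.2 = -2143.3 kJ/min
Sensible, feed 63.0→25 °C: -2797.6 kJ/min
Outlet flows (mol/min): A 51.876, B 51.876, C 210.12, H₂O 210.12
Sensible, products 25→34.3 °C: 786.3 kJ/min
Q = ΔH = -4154.6 kJ/min = -69.243 kW
Heat removed = 69.243 kJ/s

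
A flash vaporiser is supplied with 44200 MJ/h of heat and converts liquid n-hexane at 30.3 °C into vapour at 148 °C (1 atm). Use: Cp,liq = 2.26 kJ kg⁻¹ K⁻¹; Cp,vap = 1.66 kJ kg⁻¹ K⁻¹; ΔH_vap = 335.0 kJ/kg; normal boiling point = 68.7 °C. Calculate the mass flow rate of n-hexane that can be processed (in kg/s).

ṁ = 22.2 kg/s

Δh = 2.26×(68.7−30.3) + 335.0 + 1.66×(148−68.7) = 553.42 kJ/kg
Q = 44200 MJ/h = 12278 kJ/s = 12278 kJ/s
ṁ = Q/Δh = 12278 / 553.42 = 22.185 kg/s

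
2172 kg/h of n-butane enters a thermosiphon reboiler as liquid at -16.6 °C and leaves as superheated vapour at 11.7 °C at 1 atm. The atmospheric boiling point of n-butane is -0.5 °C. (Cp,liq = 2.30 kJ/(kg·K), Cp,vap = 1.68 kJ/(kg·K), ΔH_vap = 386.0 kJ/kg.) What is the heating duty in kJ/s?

liquid -16.6→-0.5 °C: 37.03 kJ/kg
vaporisation at -0.5 °C: 386 kJ/kg
vapour -0.5→11.7 °C: 20.496 kJ/kg
Δh = 37.03 + 386 + 20.496 = 443.53 kJ/kg
Q = ṁ·Δh = 2172 kg/h × 443.53 kJ/kg = 963340 kJ/h
|Q| = 267.59 kW

Q = 268 kJ/s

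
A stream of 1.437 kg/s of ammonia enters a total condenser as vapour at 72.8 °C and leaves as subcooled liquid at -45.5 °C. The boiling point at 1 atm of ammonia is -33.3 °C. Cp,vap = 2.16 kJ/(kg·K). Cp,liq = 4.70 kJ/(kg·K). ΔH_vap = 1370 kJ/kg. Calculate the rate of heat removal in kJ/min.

vapour 72.8→-33.3 °C: -229.18 kJ/kg
condensation at -33.3 °C: -1370 kJ/kg
liquid -33.3→-45.5 °C: -57.34 kJ/kg
Δh = -229.18 + -1370 + -57.34 = -1656.5 kJ/kg
Q = ṁ·Δh = 1.437 kg/s × -1656.5 kJ/kg = -2380.4 kJ/s
|Q| = 2380.4 kW = 142820 kJ/min

Q_c = 143000 kJ/min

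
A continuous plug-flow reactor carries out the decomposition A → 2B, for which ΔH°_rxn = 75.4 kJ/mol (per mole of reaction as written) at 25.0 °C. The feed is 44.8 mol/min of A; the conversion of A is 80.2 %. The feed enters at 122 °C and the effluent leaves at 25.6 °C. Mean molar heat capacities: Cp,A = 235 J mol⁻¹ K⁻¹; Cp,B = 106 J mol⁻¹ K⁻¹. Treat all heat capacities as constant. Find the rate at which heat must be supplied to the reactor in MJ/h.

Q_in = 102 MJ/h

Extent of reaction ξ = 0.802 × 44.8 = 35.93 mol/min
Reaction term: ξ·ΔH°_rxn = 35.93 × 75.4 = 2709.1 kJ/min
Sensible, feed 122→25 °C: -1021.2 kJ/min
Outlet flows (mol/min): A 8.8704, B 71.859
Sensible, products 25→25.6 °C: 5.821 kJ/min
Q = ΔH = 1693.7 kJ/min = 28.228 kW
Heat supplied = 101.62 MJ/h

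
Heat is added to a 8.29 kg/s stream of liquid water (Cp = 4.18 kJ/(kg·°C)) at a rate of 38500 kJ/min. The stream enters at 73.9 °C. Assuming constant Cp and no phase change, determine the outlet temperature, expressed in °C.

Q = 38500 kJ/min = 641.67 kJ/s
ΔT = Q/(ṁ·Cp) = 641.67/(8.29×4.18) = 18.517 K
T_out = 73.9 + 18.517 = 92.417 °C

T_out = 92.4 °C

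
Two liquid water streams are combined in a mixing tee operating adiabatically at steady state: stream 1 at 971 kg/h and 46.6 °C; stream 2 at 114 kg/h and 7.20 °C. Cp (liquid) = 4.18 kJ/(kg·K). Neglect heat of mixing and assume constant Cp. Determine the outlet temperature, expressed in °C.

T_out = 42.5 °C

Energy balance with Q = 0: Σ ṁᵢCp,ᵢ(T_out − Tᵢ) = 0
Σ ṁᵢCp,ᵢTᵢ = 971×4.18×46.6 + 114×4.18×7.20 = 192570
Σ ṁᵢCp,ᵢ = 971×4.18 + 114×4.18 = 4535.3
T_out = 192570 / 4535.3 = 42.46 °C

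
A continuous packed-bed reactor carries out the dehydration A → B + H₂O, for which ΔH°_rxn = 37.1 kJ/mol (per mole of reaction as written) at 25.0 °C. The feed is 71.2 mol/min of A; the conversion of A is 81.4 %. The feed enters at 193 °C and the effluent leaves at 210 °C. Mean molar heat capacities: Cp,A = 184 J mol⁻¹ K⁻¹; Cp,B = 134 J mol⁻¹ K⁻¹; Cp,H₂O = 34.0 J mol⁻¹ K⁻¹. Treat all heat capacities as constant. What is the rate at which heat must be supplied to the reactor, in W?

Q_in = 36700 W

Extent of reaction ξ = 0.814 × 71.2 = 57.957 mol/min
Reaction term: ξ·ΔH°_rxn = 57.957 × 37.1 = 2150.2 kJ/min
Sensible, feed 193→25 °C: -2200.9 kJ/min
Outlet flows (mol/min): A 13.243, B 57.957, H₂O 57.957
Sensible, products 25→210 °C: 2252.1 kJ/min
Q = ΔH = 2201.4 kJ/min = 36.689 kW
Heat supplied = 36689 W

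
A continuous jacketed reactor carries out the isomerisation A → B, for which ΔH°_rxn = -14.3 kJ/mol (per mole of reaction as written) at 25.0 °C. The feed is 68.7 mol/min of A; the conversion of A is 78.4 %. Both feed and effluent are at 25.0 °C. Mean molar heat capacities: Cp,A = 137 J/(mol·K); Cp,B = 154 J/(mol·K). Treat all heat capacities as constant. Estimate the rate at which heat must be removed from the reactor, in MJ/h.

Extent of reaction ξ = 0.784 × 68.7 = 53.861 mol/min
Reaction term: ξ·ΔH°_rxn = 53.861 × -14.3 = -770.21 kJ/min
Q = ΔH = -770.21 kJ/min = -12.837 kW
Heat removed = 46.213 MJ/h

Q_out = 46.2 MJ/h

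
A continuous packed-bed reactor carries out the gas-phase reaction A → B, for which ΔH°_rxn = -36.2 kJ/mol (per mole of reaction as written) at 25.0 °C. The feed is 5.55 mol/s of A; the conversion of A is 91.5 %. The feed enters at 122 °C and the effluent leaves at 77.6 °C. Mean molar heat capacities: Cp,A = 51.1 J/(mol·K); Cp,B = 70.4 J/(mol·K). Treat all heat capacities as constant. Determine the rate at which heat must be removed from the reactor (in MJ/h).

Extent of reaction ξ = 0.915 × 5.55 = 5.0782 mol/s
Reaction term: ξ·ΔH°_rxn = 5.0782 × -36.2 = -183.83 kJ/s
Sensible, feed 122→25 °C: -27.51 kJ/s
Outlet flows (mol/s): A 0.47175, B 5.0782
Sensible, products 25→77.6 °C: 20.073 kJ/s
Q = ΔH = -191.27 kJ/s = -191.27 kW
Heat removed = 688.57 MJ/h

Q_out = 689 MJ/h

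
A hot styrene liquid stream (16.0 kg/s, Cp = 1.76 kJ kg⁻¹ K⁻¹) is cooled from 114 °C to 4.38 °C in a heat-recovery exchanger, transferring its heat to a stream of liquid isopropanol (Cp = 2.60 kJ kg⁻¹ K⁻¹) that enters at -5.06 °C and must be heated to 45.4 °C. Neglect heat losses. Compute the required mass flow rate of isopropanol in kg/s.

Heat released by hot stream: Q = 16.0 × 1.76 × (114 − 4.38) = 3086.9 kJ/s
Energy balance on cold side (adiabatic exchanger): Q = ṁ_c·Cp_c·(T_c,out − T_c,in)
ṁ_c = 3086.9 / [2.60 × (45.4 − -5.06)] = 23.529 kg/s

ṁ_c = 23.5 kg/s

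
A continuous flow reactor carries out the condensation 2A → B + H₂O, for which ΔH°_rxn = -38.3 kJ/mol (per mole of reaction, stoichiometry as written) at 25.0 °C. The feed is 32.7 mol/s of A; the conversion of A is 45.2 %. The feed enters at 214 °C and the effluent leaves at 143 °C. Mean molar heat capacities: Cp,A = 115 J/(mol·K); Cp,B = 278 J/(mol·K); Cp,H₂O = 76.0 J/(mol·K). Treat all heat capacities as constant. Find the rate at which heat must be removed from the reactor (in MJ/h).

Extent of reaction ξ = 0.452 × 32.7 / 2 = 7.3902 mol/s
Reaction term: ξ·ΔH°_rxn = 7.3902 × -38.3 = -283.04 kJ/s
Sensible, feed 214→25 °C: -710.73 kJ/s
Outlet flows (mol/s): A 17.92, B 7.3902, H₂O 7.3902
Sensible, products 25→143 °C: 551.87 kJ/s
Q = ΔH = -441.91 kJ/s = -441.91 kW
Heat removed = 1590.9 MJ/h

Q_out = 1590 MJ/h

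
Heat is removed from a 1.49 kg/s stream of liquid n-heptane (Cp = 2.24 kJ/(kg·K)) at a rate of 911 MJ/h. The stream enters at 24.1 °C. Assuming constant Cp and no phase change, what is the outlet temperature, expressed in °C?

T_out = -51.7 °C

Q = 911 MJ/h = 253.06 kJ/s
ΔT = Q/(ṁ·Cp) = 253.06/(1.49×2.24) = 75.82 K
T_out = 24.1 − 75.82 = -51.72 °C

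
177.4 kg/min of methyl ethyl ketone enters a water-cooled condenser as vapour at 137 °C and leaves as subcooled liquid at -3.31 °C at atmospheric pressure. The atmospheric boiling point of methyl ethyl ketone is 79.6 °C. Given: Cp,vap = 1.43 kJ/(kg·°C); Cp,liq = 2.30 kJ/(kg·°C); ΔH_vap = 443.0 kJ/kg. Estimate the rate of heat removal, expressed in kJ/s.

vapour 137→79.6 °C: -82.082 kJ/kg
condensation at 79.6 °C: -443 kJ/kg
liquid 79.6→-3.31 °C: -190.69 kJ/kg
Δh = -82.082 + -443 + -190.69 = -715.77 kJ/kg
Q = ṁ·Δh = 177.4 kg/min × -715.77 kJ/kg = -126980 kJ/min
|Q| = 2116.3 kW

Q_c = 2120 kJ/s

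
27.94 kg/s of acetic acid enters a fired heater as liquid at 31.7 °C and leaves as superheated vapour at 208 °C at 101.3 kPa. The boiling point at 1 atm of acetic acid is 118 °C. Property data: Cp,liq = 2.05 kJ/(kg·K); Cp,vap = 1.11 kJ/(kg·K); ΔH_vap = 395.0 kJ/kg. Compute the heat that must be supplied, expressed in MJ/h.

liquid 31.7→118 °C: 176.91 kJ/kg
vaporisation at 118 °C: 395 kJ/kg
vapour 118→208 °C: 99.9 kJ/kg
Δh = 176.91 + 395 + 99.9 = 671.82 kJ/kg
Q = ṁ·Δh = 27.94 kg/s × 671.82 kJ/kg = 18771 kJ/s
|Q| = 18771 kW = 67574 MJ/h

Q = 67600 MJ/h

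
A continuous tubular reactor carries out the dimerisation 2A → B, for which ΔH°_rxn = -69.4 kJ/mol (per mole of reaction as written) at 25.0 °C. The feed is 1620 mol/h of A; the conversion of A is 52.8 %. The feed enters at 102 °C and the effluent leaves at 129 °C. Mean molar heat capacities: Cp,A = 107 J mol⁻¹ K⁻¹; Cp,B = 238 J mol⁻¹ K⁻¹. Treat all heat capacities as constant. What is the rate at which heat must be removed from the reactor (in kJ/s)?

Extent of reaction ξ = 0.528 × 1620 / 2 = 427.68 mol/h
Reaction term: ξ·ΔH°_rxn = 427.68 × -69.4 = -29681 kJ/h
Sensible, feed 102→25 °C: -13347 kJ/h
Outlet flows (mol/h): A 764.64, B 427.68
Sensible, products 25→129 °C: 19095 kJ/h
Q = ΔH = -23933 kJ/h = -6.6481 kW
Heat removed = 6.6481 kJ/s

Q_out = 6.65 kJ/s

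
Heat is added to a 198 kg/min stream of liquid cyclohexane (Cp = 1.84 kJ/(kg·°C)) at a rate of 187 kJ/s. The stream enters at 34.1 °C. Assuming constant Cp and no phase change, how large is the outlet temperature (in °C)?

T_out = 64.9 °C

Q = 187 kJ/s = 11220 kJ/min
ΔT = Q/(ṁ·Cp) = 11220/(198×1.84) = 30.797 K
T_out = 34.1 + 30.797 = 64.897 °C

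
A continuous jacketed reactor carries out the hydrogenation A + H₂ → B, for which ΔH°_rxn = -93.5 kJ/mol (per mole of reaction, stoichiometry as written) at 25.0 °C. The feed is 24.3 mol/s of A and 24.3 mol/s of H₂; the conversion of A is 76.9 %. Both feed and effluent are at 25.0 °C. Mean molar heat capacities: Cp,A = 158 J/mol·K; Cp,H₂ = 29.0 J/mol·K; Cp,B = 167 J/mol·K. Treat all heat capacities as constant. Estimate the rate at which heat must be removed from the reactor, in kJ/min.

Extent of reaction ξ = 0.769 × 24.3 = 18.687 mol/s
Reaction term: ξ·ΔH°_rxn = 18.687 × -93.5 = -1747.2 kJ/s
Q = ΔH = -1747.2 kJ/s = -1747.2 kW
Heat removed = 104830 kJ/min

Q_out = 105000 kJ/min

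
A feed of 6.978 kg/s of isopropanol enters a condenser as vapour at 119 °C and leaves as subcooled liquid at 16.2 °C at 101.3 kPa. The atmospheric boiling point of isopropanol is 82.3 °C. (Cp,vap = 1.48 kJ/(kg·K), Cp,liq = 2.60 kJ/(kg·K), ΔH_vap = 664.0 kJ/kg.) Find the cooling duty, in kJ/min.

Q_c = 373000 kJ/min

vapour 119→82.3 °C: -54.316 kJ/kg
condensation at 82.3 °C: -664 kJ/kg
liquid 82.3→16.2 °C: -171.86 kJ/kg
Δh = -54.316 + -664 + -171.86 = -890.18 kJ/kg
Q = ṁ·Δh = 6.978 kg/s × -890.18 kJ/kg = -6211.6 kJ/s
|Q| = 6211.6 kW = 372700 kJ/min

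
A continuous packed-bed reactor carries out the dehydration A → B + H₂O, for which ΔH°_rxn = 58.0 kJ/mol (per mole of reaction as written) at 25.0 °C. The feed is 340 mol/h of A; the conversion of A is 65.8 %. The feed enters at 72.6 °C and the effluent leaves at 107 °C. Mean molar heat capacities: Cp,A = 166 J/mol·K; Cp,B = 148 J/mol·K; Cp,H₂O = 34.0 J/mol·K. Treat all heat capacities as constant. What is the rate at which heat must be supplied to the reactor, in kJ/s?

Extent of reaction ξ = 0.658 × 340 = 223.72 mol/h
Reaction term: ξ·ΔH°_rxn = 223.72 × 58.0 = 12976 kJ/h
Sensible, feed 72.6→25 °C: -2686.5 kJ/h
Outlet flows (mol/h): A 116.28, B 223.72, H₂O 223.72
Sensible, products 25→107 °C: 4921.6 kJ/h
Q = ΔH = 15211 kJ/h = 4.2252 kW
Heat supplied = 4.2252 kJ/s

Q_in = 4.23 kJ/s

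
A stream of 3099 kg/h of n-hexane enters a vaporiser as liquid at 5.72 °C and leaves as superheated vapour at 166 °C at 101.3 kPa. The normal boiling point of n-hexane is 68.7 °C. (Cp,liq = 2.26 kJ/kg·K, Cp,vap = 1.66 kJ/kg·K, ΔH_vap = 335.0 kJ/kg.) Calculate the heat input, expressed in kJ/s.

liquid 5.72→68.7 °C: 142.33 kJ/kg
vaporisation at 68.7 °C: 335 kJ/kg
vapour 68.7→166 °C: 161.52 kJ/kg
Δh = 142.33 + 335 + 161.52 = 638.85 kJ/kg
Q = ṁ·Δh = 3099 kg/h × 638.85 kJ/kg = 1.9798e+06 kJ/h
|Q| = 549.95 kW

Q = 550 kJ/s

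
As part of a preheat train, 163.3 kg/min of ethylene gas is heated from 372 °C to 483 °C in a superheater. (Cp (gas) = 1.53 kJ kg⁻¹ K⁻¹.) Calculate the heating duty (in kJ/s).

Q = ṁ·Cp·ΔT = 163.3 × 1.53 × (483 − 372) = 27733 kJ/min
Converting: 27733 / 60 s = 462.22 kW

Q = 462 kJ/s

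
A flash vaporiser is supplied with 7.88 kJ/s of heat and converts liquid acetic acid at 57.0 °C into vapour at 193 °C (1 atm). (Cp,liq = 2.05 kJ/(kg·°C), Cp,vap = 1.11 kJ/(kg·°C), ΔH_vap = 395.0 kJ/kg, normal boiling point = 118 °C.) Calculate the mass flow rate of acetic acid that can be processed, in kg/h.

ṁ = 47.0 kg/h

Δh = 2.05×(118−57.0) + 395.0 + 1.11×(193−118) = 603.3 kJ/kg
Q = 7.88 kJ/s = 7.88 kJ/s = 28368 kJ/h
ṁ = Q/Δh = 28368 / 603.3 = 47.021 kg/h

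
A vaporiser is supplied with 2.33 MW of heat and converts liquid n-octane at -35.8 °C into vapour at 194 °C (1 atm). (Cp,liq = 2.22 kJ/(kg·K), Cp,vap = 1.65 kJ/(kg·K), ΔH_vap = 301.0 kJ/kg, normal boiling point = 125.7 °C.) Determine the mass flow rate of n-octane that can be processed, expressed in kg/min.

Δh = 2.22×(125.7−-35.8) + 301.0 + 1.65×(194−125.7) = 772.22 kJ/kg
Q = 2.33 MW = 2330 kJ/s = 139800 kJ/min
ṁ = Q/Δh = 139800 / 772.22 = 181.04 kg/min

ṁ = 181 kg/min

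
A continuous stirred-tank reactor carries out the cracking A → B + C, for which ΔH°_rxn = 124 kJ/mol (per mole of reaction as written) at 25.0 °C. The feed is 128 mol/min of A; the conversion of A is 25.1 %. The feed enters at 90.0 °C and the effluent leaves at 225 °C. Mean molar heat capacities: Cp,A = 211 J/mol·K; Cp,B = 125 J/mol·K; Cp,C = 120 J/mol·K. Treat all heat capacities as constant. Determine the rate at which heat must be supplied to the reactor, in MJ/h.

Q_in = 471 MJ/h

Extent of reaction ξ = 0.251 × 128 = 32.128 mol/min
Reaction term: ξ·ΔH°_rxn = 32.128 × 124 = 3983.9 kJ/min
Sensible, feed 90.0→25 °C: -1755.5 kJ/min
Outlet flows (mol/min): A 95.872, B 32.128, C 32.128
Sensible, products 25→225 °C: 5620.1 kJ/min
Q = ΔH = 7848.4 kJ/min = 130.81 kW
Heat supplied = 470.91 MJ/h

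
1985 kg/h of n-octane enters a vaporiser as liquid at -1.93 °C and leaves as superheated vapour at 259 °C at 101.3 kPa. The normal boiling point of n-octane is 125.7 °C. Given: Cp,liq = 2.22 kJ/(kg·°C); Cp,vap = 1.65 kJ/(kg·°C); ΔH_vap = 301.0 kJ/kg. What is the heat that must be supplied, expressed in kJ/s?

Q = 443 kJ/s

liquid -1.93→125.7 °C: 283.34 kJ/kg
vaporisation at 125.7 °C: 301 kJ/kg
vapour 125.7→259 °C: 219.94 kJ/kg
Δh = 283.34 + 301 + 219.94 = 804.28 kJ/kg
Q = ṁ·Δh = 1985 kg/h × 804.28 kJ/kg = 1.5965e+06 kJ/h
|Q| = 443.47 kW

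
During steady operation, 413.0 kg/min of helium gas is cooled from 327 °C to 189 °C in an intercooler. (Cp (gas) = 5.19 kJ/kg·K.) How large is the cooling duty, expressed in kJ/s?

Q = ṁ·Cp·ΔT = 413.0 × 5.19 × (189 − 327) = -295800 kJ/min
Converting: 295800 / 60 s = 4930 kW

Q_c = 4930 kJ/s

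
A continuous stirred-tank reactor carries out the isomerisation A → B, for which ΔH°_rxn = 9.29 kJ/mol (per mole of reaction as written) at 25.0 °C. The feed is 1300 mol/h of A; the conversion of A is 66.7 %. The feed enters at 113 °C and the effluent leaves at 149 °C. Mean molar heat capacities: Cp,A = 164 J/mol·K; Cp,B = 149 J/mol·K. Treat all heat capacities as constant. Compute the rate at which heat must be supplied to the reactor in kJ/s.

Extent of reaction ξ = 0.667 × 1300 = 867.1 mol/h
Reaction term: ξ·ΔH°_rxn = 867.1 × 9.29 = 8055.4 kJ/h
Sensible, feed 113→25 °C: -18762 kJ/h
Outlet flows (mol/h): A 432.9, B 867.1
Sensible, products 25→149 °C: 24824 kJ/h
Q = ΔH = 14118 kJ/h = 3.9216 kW
Heat supplied = 3.9216 kJ/s

Q_in = 3.92 kJ/s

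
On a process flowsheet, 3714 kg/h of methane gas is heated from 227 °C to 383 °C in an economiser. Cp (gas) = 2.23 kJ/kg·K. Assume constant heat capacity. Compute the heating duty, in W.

Q = 359000 W

Q = ṁ·Cp·ΔT = 3714 × 2.23 × (383 − 227) = 1.292e+06 kJ/h
Converting: 1.292e+06 / 3600 s = 358.9 kW
Heating duty = 358900 W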